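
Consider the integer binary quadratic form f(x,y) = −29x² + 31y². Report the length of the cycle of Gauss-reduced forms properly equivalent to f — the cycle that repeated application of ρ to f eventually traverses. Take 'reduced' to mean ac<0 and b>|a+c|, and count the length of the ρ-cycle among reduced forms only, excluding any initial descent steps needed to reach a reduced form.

D = 3596, ⌊√D⌋ = 59
descent: ρ → (31,0,-29)
descent: ρ → (-29,58,2)  [lands on river]
river: ρ → (2,58,-29)
ρ-cycle length = 2 (tail of 2 descent steps not counted)

2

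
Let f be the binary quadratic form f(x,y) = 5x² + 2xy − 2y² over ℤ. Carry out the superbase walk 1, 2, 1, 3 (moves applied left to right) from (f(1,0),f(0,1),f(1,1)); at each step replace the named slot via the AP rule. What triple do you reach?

start (5,-2,5) = (f(1,0),f(0,1),f(1,1))
replace slot 1: 2·((-2)+5) − 5 = 1 → (1,-2,5)
replace slot 2: 2·(1+5) − (-2) = 14 → (1,14,5)
replace slot 1: 2·(14+5) − 1 = 37 → (37,14,5)
replace slot 3: 2·(37+14) − 5 = 97 → (37,14,97)

37,14,97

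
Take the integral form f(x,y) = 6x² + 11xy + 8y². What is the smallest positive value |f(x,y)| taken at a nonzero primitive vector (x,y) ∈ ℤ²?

translate: b→-1 (≡11 mod 12), so (6,11,8)→(6,-1,3)
flip: (6,-1,3)→(3,1,6)
reduced (well bottom): (3,1,6) with a≤c, −a<b≤a
well minimum = a = 3

3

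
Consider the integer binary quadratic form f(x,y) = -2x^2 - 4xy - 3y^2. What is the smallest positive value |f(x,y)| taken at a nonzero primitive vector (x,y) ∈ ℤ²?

translate: b→0 (≡4 mod 4), so (2,4,3)→(2,0,1)
flip: (2,0,1)→(1,0,2)
reduced (well bottom): (1,0,2) with a≤c, −a<b≤a
well minimum |f| = |-1| = 1 (negative-definite)

1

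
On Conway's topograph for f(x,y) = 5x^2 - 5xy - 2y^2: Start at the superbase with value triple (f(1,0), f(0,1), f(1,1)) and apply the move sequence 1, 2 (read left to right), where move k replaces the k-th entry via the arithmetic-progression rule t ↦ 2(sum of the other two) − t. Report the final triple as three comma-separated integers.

start (5,-2,-2) = (f(1,0),f(0,1),f(1,1))
replace slot 1: 2·((-2)+(-2)) − 5 = -13 → (-13,-2,-2)
replace slot 2: 2·((-13)+(-2)) − (-2) = -28 → (-13,-28,-2)

-13,-28,-2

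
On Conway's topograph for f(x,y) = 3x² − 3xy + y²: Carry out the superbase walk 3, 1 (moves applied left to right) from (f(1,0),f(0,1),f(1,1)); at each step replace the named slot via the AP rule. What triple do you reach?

start (3,1,1) = (f(1,0),f(0,1),f(1,1))
replace slot 3: 2·(3+1) − 1 = 7 → (3,1,7)
replace slot 1: 2·(1+7) − 3 = 13 → (13,1,7)

13,1,7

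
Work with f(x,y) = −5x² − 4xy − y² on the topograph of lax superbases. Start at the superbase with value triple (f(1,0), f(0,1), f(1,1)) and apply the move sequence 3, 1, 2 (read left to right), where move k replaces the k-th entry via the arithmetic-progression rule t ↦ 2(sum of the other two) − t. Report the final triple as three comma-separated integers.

start (-5,-1,-10) = (f(1,0),f(0,1),f(1,1))
replace slot 3: 2·((-5)+(-1)) − (-10) = -2 → (-5,-1,-2)
replace slot 1: 2·((-1)+(-2)) − (-5) = -1 → (-1,-1,-2)
replace slot 2: 2·((-1)+(-2)) − (-1) = -5 → (-1,-5,-2)

-1,-5,-2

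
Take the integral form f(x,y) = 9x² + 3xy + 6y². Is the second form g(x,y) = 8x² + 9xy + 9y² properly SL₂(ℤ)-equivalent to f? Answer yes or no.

D₁ = -207, D₂ = -207
f: flip: (9,3,6)→(6,-3,9)
f: reduced (well bottom): (6,-3,9) with a≤c, −a<b≤a
g: translate: b→-7 (≡9 mod 16), so (8,9,9)→(8,-7,8)
g: flip: (8,-7,8)→(8,7,8)
g: reduced (well bottom): (8,7,8) with a≤c, −a<b≤a
reduced forms (6, -3, 9) vs (8, 7, 8) ⇒ inequivalent

no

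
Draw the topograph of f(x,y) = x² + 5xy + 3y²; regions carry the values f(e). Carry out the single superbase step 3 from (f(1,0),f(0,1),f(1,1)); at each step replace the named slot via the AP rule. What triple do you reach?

start (1,3,9) = (f(1,0),f(0,1),f(1,1))
replace slot 3: 2·(1+3) − 9 = -1 → (1,3,-1)

1,3,-1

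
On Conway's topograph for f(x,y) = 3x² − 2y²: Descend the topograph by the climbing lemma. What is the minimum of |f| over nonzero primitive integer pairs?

descent: ρ → (-2,4,1)  [lands on river]
river: ρ → (1,4,-2)
closes: descent 1, river 2
min |a| on river = 1

1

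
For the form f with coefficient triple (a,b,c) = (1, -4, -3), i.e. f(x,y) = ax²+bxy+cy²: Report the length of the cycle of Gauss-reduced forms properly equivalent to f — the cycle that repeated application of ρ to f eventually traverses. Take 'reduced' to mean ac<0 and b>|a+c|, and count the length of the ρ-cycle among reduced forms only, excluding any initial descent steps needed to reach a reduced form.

D = 28, ⌊√D⌋ = 5
descent: ρ → (-3,4,1)  [lands on river]
river: ρ → (1,4,-3)
river: ρ → (-3,2,2)
river: ρ → (2,2,-3)
ρ-cycle length = 4 (tail of 1 descent step not counted)

4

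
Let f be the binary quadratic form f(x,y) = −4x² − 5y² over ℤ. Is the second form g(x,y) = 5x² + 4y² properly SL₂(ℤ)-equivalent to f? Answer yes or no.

D₁ = -80, D₂ = -80
f is negative-definite; reduce −f:
−f: reduced (well bottom): (4,0,5) with a≤c, −a<b≤a
flip sign back: reduced form of f is (-4,0,-5)
g: flip: (5,0,4)→(4,0,5)
g: reduced (well bottom): (4,0,5) with a≤c, −a<b≤a
reduced forms (-4, 0, -5) vs (4, 0, 5) ⇒ inequivalent

no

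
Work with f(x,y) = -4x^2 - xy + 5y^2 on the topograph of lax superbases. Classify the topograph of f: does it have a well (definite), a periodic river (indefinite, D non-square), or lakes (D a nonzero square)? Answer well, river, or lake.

D = b²−4ac = (-1)² − 4·(-4)·5 = 81
D = 9² is a perfect square ⇒ form factors over ℤ ⇒ lakes

lake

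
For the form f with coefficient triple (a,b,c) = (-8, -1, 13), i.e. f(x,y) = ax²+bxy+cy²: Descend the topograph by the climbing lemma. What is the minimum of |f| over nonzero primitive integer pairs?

descent: ρ → (13,1,-8)
descent: ρ → (-8,15,6)  [lands on river]
river: ρ → (6,9,-14)
river: ρ → (-14,19,1)
river: ρ → (1,19,-14)
river: ρ → (-14,9,6)
river: ρ → (6,15,-8)
river: ρ → (-8,17,4)
river: ρ → (4,15,-12)
river: ρ → (-12,9,7)
river: ρ → (7,19,-2)
river: ρ → (-2,17,16)
river: ρ → (16,15,-3)
river: ρ → (-3,15,16)
river: ρ → (16,17,-2)
river: ρ → (-2,19,7)
river: ρ → (7,9,-12)
river: ρ → (-12,15,4)
river: ρ → (4,17,-8)
closes: descent 2, river 18
min |a| on river = 1

1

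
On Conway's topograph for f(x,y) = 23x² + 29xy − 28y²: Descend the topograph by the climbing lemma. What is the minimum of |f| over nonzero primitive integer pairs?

river: ρ → (-28,27,24)
river: ρ → (24,21,-31)
river: ρ → (-31,41,14)
river: ρ → (14,43,-28)
river: ρ → (-28,13,29)
river: ρ → (29,45,-12)
river: ρ → (-12,51,17)
river: ρ → (17,51,-12)
river: ρ → (-12,45,29)
river: ρ → (29,13,-28)
river: ρ → (-28,43,14)
river: ρ → (14,41,-31)
river: ρ → (-31,21,24)
river: ρ → (24,27,-28)
river: ρ → (-28,29,23)
river: ρ → (23,17,-34)
river: ρ → (-34,51,6)
river: ρ → (6,57,-7)
river: ρ → (-7,55,14)
river: ρ → (14,57,-3)
river: ρ → (-3,57,14)
river: ρ → (14,55,-7)
river: ρ → (-7,57,6)
river: ρ → (6,51,-34)
river: ρ → (-34,17,23)
river: ρ → (23,29,-28)
closes: descent 0, river 26
min |a| on river = 3

3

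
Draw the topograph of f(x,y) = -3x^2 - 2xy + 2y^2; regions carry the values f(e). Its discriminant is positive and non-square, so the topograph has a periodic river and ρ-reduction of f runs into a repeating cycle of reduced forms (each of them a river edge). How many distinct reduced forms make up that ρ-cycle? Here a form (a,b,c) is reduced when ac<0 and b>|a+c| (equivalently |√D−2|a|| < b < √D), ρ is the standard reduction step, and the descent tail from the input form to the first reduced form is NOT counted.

D = 28, ⌊√D⌋ = 5
descent: ρ → (2,2,-3)  [lands on river]
river: ρ → (-3,4,1)
river: ρ → (1,4,-3)
river: ρ → (-3,2,2)
ρ-cycle length = 4 (tail of 1 descent step not counted)

4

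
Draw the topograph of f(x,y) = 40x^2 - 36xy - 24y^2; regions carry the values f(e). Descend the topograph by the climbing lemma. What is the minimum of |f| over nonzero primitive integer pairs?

descent: ρ → (-24,36,40)  [lands on river]
river: ρ → (40,44,-20)
river: ρ → (-20,36,48)
river: ρ → (48,60,-8)
river: ρ → (-8,68,16)
river: ρ → (16,60,-24)
closes: descent 1, river 6
min |a| on river = 8

8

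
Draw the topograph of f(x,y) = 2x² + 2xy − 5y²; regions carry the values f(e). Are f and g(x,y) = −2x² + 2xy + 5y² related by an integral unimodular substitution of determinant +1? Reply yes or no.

D₁ = 44, D₂ = 44
river cycle of f (length 2): (2, 6, -1), (-1, 6, 2)
river cycle of g (length 2): (-2, 6, 1), (1, 6, -2)
cycles differ ⇒ inequivalent

no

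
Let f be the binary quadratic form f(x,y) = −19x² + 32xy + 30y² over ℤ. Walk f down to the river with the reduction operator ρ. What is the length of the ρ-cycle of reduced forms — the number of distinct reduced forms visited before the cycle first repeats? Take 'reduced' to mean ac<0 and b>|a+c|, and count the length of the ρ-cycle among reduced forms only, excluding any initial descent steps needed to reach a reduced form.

D = 3304, ⌊√D⌋ = 57
river: ρ → (30,28,-21)
river: ρ → (-21,56,2)
river: ρ → (2,56,-21)
river: ρ → (-21,28,30)
river: ρ → (30,32,-19)
river: ρ → (-19,44,18)
river: ρ → (18,28,-35)
river: ρ → (-35,42,11)
river: ρ → (11,46,-27)
river: ρ → (-27,8,30)
river: ρ → (30,52,-5)
river: ρ → (-5,48,50)
river: ρ → (50,52,-3)
river: ρ → (-3,56,14)
river: ρ → (14,56,-3)
river: ρ → (-3,52,50)
river: ρ → (50,48,-5)
river: ρ → (-5,52,30)
river: ρ → (30,8,-27)
river: ρ → (-27,46,11)
river: ρ → (11,42,-35)
river: ρ → (-35,28,18)
river: ρ → (18,44,-19)
river: ρ → (-19,32,30)
ρ-cycle length = 24 (tail of 0 descent steps not counted)

24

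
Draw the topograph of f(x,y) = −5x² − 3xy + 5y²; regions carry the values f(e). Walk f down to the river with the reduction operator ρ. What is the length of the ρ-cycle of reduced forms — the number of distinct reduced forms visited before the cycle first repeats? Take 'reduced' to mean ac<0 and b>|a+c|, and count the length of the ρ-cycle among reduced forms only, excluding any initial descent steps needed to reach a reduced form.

D = 109, ⌊√D⌋ = 10
descent: ρ → (5,3,-5)  [lands on river]
river: ρ → (-5,7,3)
river: ρ → (3,5,-7)
river: ρ → (-7,9,1)
river: ρ → (1,9,-7)
river: ρ → (-7,5,3)
river: ρ → (3,7,-5)
river: ρ → (-5,3,5)
river: ρ → (5,7,-3)
river: ρ → (-3,5,7)
river: ρ → (7,9,-1)
river: ρ → (-1,9,7)
river: ρ → (7,5,-3)
river: ρ → (-3,7,5)
ρ-cycle length = 14 (tail of 1 descent step not counted)

14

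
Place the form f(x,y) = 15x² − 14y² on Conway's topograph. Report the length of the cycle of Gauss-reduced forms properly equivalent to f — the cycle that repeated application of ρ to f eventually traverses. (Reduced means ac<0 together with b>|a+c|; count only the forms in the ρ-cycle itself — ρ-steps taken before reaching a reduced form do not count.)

D = 840, ⌊√D⌋ = 28
descent: ρ → (-14,28,1)  [lands on river]
river: ρ → (1,28,-14)
ρ-cycle length = 2 (tail of 1 descent step not counted)

2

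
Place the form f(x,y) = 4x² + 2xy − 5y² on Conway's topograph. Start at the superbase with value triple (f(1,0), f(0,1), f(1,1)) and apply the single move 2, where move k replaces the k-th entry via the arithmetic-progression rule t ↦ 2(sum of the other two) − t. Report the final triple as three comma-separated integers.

start (4,-5,1) = (f(1,0),f(0,1),f(1,1))
replace slot 2: 2·(4+1) − (-5) = 15 → (4,15,1)

4,15,1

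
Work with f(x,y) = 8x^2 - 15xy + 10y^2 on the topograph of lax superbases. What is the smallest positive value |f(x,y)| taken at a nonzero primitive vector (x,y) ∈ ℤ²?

translate: b→1 (≡-15 mod 16), so (8,-15,10)→(8,1,3)
flip: (8,1,3)→(3,-1,8)
reduced (well bottom): (3,-1,8) with a≤c, −a<b≤a
well minimum = a = 3

3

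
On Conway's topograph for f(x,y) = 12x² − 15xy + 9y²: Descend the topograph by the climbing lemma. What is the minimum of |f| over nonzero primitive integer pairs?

translate: b→9 (≡-15 mod 24), so (12,-15,9)→(12,9,6)
flip: (12,9,6)→(6,-9,12)
translate: b→3 (≡-9 mod 12), so (6,-9,12)→(6,3,9)
reduced (well bottom): (6,3,9) with a≤c, −a<b≤a
well minimum = a = 6

6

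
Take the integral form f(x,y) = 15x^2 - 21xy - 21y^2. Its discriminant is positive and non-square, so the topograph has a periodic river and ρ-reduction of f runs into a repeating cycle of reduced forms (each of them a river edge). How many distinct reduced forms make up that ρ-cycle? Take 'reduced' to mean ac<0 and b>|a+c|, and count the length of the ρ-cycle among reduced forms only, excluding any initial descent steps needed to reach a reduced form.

D = 1701, ⌊√D⌋ = 41
descent: ρ → (-21,21,15)  [lands on river]
river: ρ → (15,39,-3)
river: ρ → (-3,39,15)
river: ρ → (15,21,-21)
ρ-cycle length = 4 (tail of 1 descent step not counted)

4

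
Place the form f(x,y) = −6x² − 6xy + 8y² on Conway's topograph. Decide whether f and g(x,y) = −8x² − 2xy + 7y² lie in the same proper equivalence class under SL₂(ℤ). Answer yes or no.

D₁ = 228, D₂ = 228
river cycle of f (length 6): (8, 6, -6), (-6, 6, 8), (8, 10, -4), (-4, 14, 2), (2, 14, -4), (-4, 10, 8)
river cycle of g (length 6): (7, 2, -8), (-8, 14, 1), (1, 14, -8), (-8, 2, 7), (7, 12, -3), (-3, 12, 7)
cycles differ ⇒ inequivalent

no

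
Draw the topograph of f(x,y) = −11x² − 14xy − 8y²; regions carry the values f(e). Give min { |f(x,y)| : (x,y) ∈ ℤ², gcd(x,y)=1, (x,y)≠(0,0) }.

translate: b→-8 (≡14 mod 22), so (11,14,8)→(11,-8,5)
flip: (11,-8,5)→(5,8,11)
translate: b→-2 (≡8 mod 10), so (5,8,11)→(5,-2,8)
reduced (well bottom): (5,-2,8) with a≤c, −a<b≤a
well minimum |f| = |-5| = 5 (negative-definite)

5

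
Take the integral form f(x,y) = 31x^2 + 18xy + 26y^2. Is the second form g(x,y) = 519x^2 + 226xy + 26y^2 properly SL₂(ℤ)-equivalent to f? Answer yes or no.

D₁ = -2900, D₂ = -2900
f: flip: (31,18,26)→(26,-18,31)
f: reduced (well bottom): (26,-18,31) with a≤c, −a<b≤a
g: flip: (519,226,26)→(26,-226,519)
g: translate: b→-18 (≡-226 mod 52), so (26,-226,519)→(26,-18,31)
g: reduced (well bottom): (26,-18,31) with a≤c, −a<b≤a
reduced forms (26, -18, 31) vs (26, -18, 31) ⇒ equivalent

yes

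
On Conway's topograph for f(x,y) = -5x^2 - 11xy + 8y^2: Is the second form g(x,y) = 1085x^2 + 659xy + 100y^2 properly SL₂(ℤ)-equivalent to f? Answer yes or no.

D₁ = 281, D₂ = 281
river cycle of f (length 30): (8, 11, -5), (-5, 9, 10), (10, 11, -4), (-4, 13, 7), (7, 15, -2), (-2, 13, 14), (14, 15, -1), (-1, 15, 14), (14, 13, -2), (-2, 15, 7), … (20 more)
river cycle of g (length 30): (8, 11, -5), (-5, 9, 10), (10, 11, -4), (-4, 13, 7), (7, 15, -2), (-2, 13, 14), (14, 15, -1), (-1, 15, 14), (14, 13, -2), (-2, 15, 7), … (20 more)
cycles coincide ⇒ equivalent

yes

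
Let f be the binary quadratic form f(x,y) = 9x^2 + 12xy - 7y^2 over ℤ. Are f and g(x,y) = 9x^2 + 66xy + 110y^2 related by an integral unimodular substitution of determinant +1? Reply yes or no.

D₁ = 396, D₂ = 396
river cycle of f (length 4): (-7, 16, 5), (5, 14, -10), (-10, 6, 9), (9, 12, -7)
river cycle of g (length 4): (9, 12, -7), (-7, 16, 5), (5, 14, -10), (-10, 6, 9)
cycles coincide ⇒ equivalent

yes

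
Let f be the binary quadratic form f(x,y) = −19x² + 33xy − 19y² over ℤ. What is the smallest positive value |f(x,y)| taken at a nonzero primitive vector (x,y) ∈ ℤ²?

translate: b→5 (≡-33 mod 38), so (19,-33,19)→(19,5,5)
flip: (19,5,5)→(5,-5,19)
translate: b→5 (≡-5 mod 10), so (5,-5,19)→(5,5,19)
reduced (well bottom): (5,5,19) with a≤c, −a<b≤a
well minimum |f| = |-5| = 5 (negative-definite)

5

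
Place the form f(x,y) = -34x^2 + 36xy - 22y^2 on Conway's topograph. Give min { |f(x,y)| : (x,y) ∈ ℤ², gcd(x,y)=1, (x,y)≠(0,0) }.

translate: b→32 (≡-36 mod 68), so (34,-36,22)→(34,32,20)
flip: (34,32,20)→(20,-32,34)
translate: b→8 (≡-32 mod 40), so (20,-32,34)→(20,8,22)
reduced (well bottom): (20,8,22) with a≤c, −a<b≤a
well minimum |f| = |-20| = 20 (negative-definite)

20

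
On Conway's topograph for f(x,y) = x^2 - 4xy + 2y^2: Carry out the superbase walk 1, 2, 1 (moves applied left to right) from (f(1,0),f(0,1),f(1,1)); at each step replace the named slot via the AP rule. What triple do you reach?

start (1,2,-1) = (f(1,0),f(0,1),f(1,1))
replace slot 1: 2·(2+(-1)) − 1 = 1 → (1,2,-1)
replace slot 2: 2·(1+(-1)) − 2 = -2 → (1,-2,-1)
replace slot 1: 2·((-2)+(-1)) − 1 = -7 → (-7,-2,-1)

-7,-2,-1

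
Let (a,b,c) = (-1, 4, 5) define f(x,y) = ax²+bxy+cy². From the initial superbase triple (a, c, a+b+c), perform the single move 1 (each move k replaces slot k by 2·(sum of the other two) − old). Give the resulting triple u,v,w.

start (-1,5,8) = (f(1,0),f(0,1),f(1,1))
replace slot 1: 2·(5+8) − (-1) = 27 → (27,5,8)

27,5,8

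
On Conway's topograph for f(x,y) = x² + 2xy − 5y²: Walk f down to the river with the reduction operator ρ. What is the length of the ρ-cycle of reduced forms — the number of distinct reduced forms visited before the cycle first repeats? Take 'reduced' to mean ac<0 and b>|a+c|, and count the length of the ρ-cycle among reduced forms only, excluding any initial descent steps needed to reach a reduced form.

D = 24, ⌊√D⌋ = 4
descent: ρ → (-5,-2,1)
descent: ρ → (1,4,-2)  [lands on river]
river: ρ → (-2,4,1)
ρ-cycle length = 2 (tail of 2 descent steps not counted)

2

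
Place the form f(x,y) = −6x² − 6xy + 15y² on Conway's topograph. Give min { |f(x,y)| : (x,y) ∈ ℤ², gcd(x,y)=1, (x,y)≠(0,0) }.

descent: ρ → (15,6,-6)
descent: ρ → (-6,18,3)  [lands on river]
river: ρ → (3,18,-6)
closes: descent 2, river 2
min |a| on river = 3

3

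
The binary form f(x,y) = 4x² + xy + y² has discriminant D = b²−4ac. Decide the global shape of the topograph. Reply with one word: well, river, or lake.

D = b²−4ac = 1² − 4·4·1 = -15
D < 0 ⇒ definite ⇒ every region one sign ⇒ single well

well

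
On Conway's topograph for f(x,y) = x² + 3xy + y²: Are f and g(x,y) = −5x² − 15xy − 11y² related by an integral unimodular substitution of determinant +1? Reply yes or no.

D₁ = 5, D₂ = 5
river cycle of f (length 2): (1, 1, -1), (-1, 1, 1)
river cycle of g (length 2): (-1, 1, 1), (1, 1, -1)
cycles coincide ⇒ equivalent

yes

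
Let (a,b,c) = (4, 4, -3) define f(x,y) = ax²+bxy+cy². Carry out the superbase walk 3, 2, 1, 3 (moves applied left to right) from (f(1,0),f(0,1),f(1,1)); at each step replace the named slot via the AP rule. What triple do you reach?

start (4,-3,5) = (f(1,0),f(0,1),f(1,1))
replace slot 3: 2·(4+(-3)) − 5 = -3 → (4,-3,-3)
replace slot 2: 2·(4+(-3)) − (-3) = 5 → (4,5,-3)
replace slot 1: 2·(5+(-3)) − 4 = 0 → (0,5,-3)
replace slot 3: 2·(0+5) − (-3) = 13 → (0,5,13)

0,5,13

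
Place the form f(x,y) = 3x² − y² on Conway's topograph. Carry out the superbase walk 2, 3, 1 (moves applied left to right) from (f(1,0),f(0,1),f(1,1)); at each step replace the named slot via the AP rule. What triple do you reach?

start (3,-1,2) = (f(1,0),f(0,1),f(1,1))
replace slot 2: 2·(3+2) − (-1) = 11 → (3,11,2)
replace slot 3: 2·(3+11) − 2 = 26 → (3,11,26)
replace slot 1: 2·(11+26) − 3 = 71 → (71,11,26)

71,11,26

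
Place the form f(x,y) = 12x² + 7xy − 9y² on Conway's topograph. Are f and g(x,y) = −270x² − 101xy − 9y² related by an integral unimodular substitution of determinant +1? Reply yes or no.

D₁ = 481, D₂ = 481
river cycle of f (length 30): (-9, 11, 10), (10, 9, -10), (-10, 11, 9), (9, 7, -12), (-12, 17, 4), (4, 15, -16), (-16, 17, 3), (3, 19, -10), (-10, 21, 1), (1, 21, -10), … (20 more)
river cycle of g (length 30): (-9, 11, 10), (10, 9, -10), (-10, 11, 9), (9, 7, -12), (-12, 17, 4), (4, 15, -16), (-16, 17, 3), (3, 19, -10), (-10, 21, 1), (1, 21, -10), … (20 more)
cycles coincide ⇒ equivalent

yes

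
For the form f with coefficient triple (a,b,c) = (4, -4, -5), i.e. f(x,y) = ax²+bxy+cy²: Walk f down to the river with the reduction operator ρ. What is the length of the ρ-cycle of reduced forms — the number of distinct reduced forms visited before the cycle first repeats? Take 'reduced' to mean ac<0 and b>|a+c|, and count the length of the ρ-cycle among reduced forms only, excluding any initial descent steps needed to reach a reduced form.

D = 96, ⌊√D⌋ = 9
descent: ρ → (-5,4,4)  [lands on river]
river: ρ → (4,4,-5)
river: ρ → (-5,6,3)
river: ρ → (3,6,-5)
ρ-cycle length = 4 (tail of 1 descent step not counted)

4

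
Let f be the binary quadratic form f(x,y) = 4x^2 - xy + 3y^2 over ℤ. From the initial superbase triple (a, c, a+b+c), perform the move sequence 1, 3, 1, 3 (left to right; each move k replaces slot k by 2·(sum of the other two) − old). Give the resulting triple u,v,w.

start (4,3,6) = (f(1,0),f(0,1),f(1,1))
replace slot 1: 2·(3+6) − 4 = 14 → (14,3,6)
replace slot 3: 2·(14+3) − 6 = 28 → (14,3,28)
replace slot 1: 2·(3+28) − 14 = 48 → (48,3,28)
replace slot 3: 2·(48+3) − 28 = 74 → (48,3,74)

48,3,74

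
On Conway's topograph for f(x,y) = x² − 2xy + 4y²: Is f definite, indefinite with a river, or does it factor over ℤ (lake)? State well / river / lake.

D = b²−4ac = (-2)² − 4·1·4 = -12
D < 0 ⇒ definite ⇒ every region one sign ⇒ single well

well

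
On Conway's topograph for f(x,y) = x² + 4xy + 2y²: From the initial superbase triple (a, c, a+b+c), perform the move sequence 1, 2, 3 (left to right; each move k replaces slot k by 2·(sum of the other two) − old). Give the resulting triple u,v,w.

start (1,2,7) = (f(1,0),f(0,1),f(1,1))
replace slot 1: 2·(2+7) − 1 = 17 → (17,2,7)
replace slot 2: 2·(17+7) − 2 = 46 → (17,46,7)
replace slot 3: 2·(17+46) − 7 = 119 → (17,46,119)

17,46,119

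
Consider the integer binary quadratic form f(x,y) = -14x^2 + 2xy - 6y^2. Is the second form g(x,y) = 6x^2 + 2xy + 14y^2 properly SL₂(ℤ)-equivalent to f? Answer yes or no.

D₁ = -332, D₂ = -332
f is negative-definite; reduce −f:
−f: flip: (14,-2,6)→(6,2,14)
−f: reduced (well bottom): (6,2,14) with a≤c, −a<b≤a
flip sign back: reduced form of f is (-6,-2,-14)
g: reduced (well bottom): (6,2,14) with a≤c, −a<b≤a
reduced forms (-6, -2, -14) vs (6, 2, 14) ⇒ inequivalent

no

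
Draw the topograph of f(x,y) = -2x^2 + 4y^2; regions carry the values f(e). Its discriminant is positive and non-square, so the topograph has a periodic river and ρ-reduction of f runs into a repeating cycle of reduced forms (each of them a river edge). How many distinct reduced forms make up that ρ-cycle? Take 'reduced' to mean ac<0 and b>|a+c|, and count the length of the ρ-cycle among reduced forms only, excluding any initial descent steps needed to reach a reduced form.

D = 32, ⌊√D⌋ = 5
descent: ρ → (4,0,-2)
descent: ρ → (-2,4,2)  [lands on river]
river: ρ → (2,4,-2)
ρ-cycle length = 2 (tail of 2 descent steps not counted)

2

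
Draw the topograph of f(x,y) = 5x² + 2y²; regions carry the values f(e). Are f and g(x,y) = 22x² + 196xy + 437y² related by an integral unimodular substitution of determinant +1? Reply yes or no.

D₁ = -40, D₂ = -40
f: flip: (5,0,2)→(2,0,5)
f: reduced (well bottom): (2,0,5) with a≤c, −a<b≤a
g: translate: b→20 (≡196 mod 44), so (22,196,437)→(22,20,5)
g: flip: (22,20,5)→(5,-20,22)
g: translate: b→0 (≡-20 mod 10), so (5,-20,22)→(5,0,2)
g: flip: (5,0,2)→(2,0,5)
g: reduced (well bottom): (2,0,5) with a≤c, −a<b≤a
reduced forms (2, 0, 5) vs (2, 0, 5) ⇒ equivalent

yes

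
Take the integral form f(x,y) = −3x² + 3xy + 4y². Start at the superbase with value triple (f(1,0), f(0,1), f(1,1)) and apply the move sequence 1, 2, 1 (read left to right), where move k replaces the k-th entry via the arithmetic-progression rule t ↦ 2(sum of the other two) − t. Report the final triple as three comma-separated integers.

start (-3,4,4) = (f(1,0),f(0,1),f(1,1))
replace slot 1: 2·(4+4) − (-3) = 19 → (19,4,4)
replace slot 2: 2·(19+4) − 4 = 42 → (19,42,4)
replace slot 1: 2·(42+4) − 19 = 73 → (73,42,4)

73,42,4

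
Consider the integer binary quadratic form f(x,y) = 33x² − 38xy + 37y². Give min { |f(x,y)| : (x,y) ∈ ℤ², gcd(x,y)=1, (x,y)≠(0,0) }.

translate: b→28 (≡-38 mod 66), so (33,-38,37)→(33,28,32)
flip: (33,28,32)→(32,-28,33)
reduced (well bottom): (32,-28,33) with a≤c, −a<b≤a
well minimum = a = 32

32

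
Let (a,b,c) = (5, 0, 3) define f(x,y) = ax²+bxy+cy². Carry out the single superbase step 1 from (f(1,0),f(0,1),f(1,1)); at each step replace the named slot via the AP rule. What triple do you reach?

start (5,3,8) = (f(1,0),f(0,1),f(1,1))
replace slot 1: 2·(3+8) − 5 = 17 → (17,3,8)

17,3,8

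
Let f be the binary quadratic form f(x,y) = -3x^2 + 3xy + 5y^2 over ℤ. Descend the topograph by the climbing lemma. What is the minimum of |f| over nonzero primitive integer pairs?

river: ρ → (5,7,-1)
river: ρ → (-1,7,5)
river: ρ → (5,3,-3)
river: ρ → (-3,3,5)
closes: descent 0, river 4
min |a| on river = 1

1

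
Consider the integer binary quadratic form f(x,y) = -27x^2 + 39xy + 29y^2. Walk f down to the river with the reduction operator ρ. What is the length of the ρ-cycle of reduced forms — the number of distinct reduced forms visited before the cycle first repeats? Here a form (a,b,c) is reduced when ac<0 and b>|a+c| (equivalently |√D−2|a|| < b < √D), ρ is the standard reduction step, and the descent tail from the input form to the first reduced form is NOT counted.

D = 4653, ⌊√D⌋ = 68
river: ρ → (29,19,-37)
river: ρ → (-37,55,11)
river: ρ → (11,55,-37)
river: ρ → (-37,19,29)
river: ρ → (29,39,-27)
river: ρ → (-27,15,41)
river: ρ → (41,67,-1)
river: ρ → (-1,67,41)
river: ρ → (41,15,-27)
river: ρ → (-27,39,29)
ρ-cycle length = 10 (tail of 0 descent steps not counted)

10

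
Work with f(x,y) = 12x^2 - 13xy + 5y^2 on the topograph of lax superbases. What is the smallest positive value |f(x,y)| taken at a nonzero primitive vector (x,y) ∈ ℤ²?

translate: b→11 (≡-13 mod 24), so (12,-13,5)→(12,11,4)
flip: (12,11,4)→(4,-11,12)
translate: b→-3 (≡-11 mod 8), so (4,-11,12)→(4,-3,5)
reduced (well bottom): (4,-3,5) with a≤c, −a<b≤a
well minimum = a = 4

4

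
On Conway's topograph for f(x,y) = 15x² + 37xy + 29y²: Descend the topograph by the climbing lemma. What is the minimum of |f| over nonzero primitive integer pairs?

translate: b→7 (≡37 mod 30), so (15,37,29)→(15,7,7)
flip: (15,7,7)→(7,-7,15)
translate: b→7 (≡-7 mod 14), so (7,-7,15)→(7,7,15)
reduced (well bottom): (7,7,15) with a≤c, −a<b≤a
well minimum = a = 7

7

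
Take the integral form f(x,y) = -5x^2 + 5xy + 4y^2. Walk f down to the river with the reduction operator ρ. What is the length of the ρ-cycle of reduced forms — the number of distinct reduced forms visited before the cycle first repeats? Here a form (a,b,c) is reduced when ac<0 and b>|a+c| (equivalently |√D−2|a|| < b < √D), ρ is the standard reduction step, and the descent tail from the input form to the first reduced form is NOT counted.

D = 105, ⌊√D⌋ = 10
river: ρ → (4,3,-6)
river: ρ → (-6,9,1)
river: ρ → (1,9,-6)
river: ρ → (-6,3,4)
river: ρ → (4,5,-5)
river: ρ → (-5,5,4)
ρ-cycle length = 6 (tail of 0 descent steps not counted)

6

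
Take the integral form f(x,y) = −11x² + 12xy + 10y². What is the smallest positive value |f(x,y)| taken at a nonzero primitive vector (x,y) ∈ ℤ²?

river: ρ → (10,8,-13)
river: ρ → (-13,18,5)
river: ρ → (5,22,-5)
river: ρ → (-5,18,13)
river: ρ → (13,8,-10)
river: ρ → (-10,12,11)
river: ρ → (11,10,-11)
river: ρ → (-11,12,10)
closes: descent 0, river 8
min |a| on river = 5

5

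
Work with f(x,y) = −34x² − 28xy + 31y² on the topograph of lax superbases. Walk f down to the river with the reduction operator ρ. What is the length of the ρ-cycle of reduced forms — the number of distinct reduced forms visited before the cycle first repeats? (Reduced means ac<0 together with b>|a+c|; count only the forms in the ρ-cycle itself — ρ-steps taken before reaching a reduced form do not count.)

D = 5000, ⌊√D⌋ = 70
descent: ρ → (31,28,-34)  [lands on river]
river: ρ → (-34,40,25)
river: ρ → (25,60,-14)
river: ρ → (-14,52,41)
river: ρ → (41,30,-25)
river: ρ → (-25,70,1)
river: ρ → (1,70,-25)
river: ρ → (-25,30,41)
river: ρ → (41,52,-14)
river: ρ → (-14,60,25)
river: ρ → (25,40,-34)
river: ρ → (-34,28,31)
river: ρ → (31,34,-31)
river: ρ → (-31,28,34)
river: ρ → (34,40,-25)
river: ρ → (-25,60,14)
river: ρ → (14,52,-41)
river: ρ → (-41,30,25)
river: ρ → (25,70,-1)
river: ρ → (-1,70,25)
river: ρ → (25,30,-41)
river: ρ → (-41,52,14)
river: ρ → (14,60,-25)
river: ρ → (-25,40,34)
river: ρ → (34,28,-31)
river: ρ → (-31,34,31)
ρ-cycle length = 26 (tail of 1 descent step not counted)

26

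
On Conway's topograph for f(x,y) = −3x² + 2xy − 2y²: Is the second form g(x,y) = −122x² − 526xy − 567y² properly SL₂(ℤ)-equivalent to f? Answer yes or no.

D₁ = -20, D₂ = -20
f is negative-definite; reduce −f:
−f: flip: (3,-2,2)→(2,2,3)
−f: reduced (well bottom): (2,2,3) with a≤c, −a<b≤a
flip sign back: reduced form of f is (-2,-2,-3)
g is negative-definite; reduce −g:
−g: translate: b→38 (≡526 mod 244), so (122,526,567)→(122,38,3)
−g: flip: (122,38,3)→(3,-38,122)
−g: translate: b→-2 (≡-38 mod 6), so (3,-38,122)→(3,-2,2)
−g: flip: (3,-2,2)→(2,2,3)
−g: reduced (well bottom): (2,2,3) with a≤c, −a<b≤a
flip sign back: reduced form of g is (-2,-2,-3)
reduced forms (-2, -2, -3) vs (-2, -2, -3) ⇒ equivalent

yes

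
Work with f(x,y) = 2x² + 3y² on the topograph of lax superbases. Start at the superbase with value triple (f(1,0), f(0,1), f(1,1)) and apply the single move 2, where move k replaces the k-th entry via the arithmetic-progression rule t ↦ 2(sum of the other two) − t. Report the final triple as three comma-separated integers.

start (2,3,5) = (f(1,0),f(0,1),f(1,1))
replace slot 2: 2·(2+5) − 3 = 11 → (2,11,5)

2,11,5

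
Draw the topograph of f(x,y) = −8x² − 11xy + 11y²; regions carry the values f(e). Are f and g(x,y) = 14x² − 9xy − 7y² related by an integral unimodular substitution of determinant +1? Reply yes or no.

D₁ = 473, D₂ = 473
river cycle of f (length 4): (11, 11, -8), (-8, 21, 1), (1, 21, -8), (-8, 11, 11)
river cycle of g (length 4): (-7, 9, 14), (14, 19, -2), (-2, 21, 4), (4, 19, -7)
cycles differ ⇒ inequivalent

no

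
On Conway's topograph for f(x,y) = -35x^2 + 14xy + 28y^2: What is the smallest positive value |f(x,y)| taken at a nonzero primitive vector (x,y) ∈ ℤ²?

river: ρ → (28,42,-21)
river: ρ → (-21,42,28)
river: ρ → (28,14,-35)
river: ρ → (-35,56,7)
river: ρ → (7,56,-35)
river: ρ → (-35,14,28)
closes: descent 0, river 6
min |a| on river = 7

7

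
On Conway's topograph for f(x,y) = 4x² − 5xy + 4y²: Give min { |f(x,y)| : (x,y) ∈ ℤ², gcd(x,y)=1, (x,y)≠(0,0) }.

translate: b→3 (≡-5 mod 8), so (4,-5,4)→(4,3,3)
flip: (4,3,3)→(3,-3,4)
translate: b→3 (≡-3 mod 6), so (3,-3,4)→(3,3,4)
reduced (well bottom): (3,3,4) with a≤c, −a<b≤a
well minimum = a = 3

3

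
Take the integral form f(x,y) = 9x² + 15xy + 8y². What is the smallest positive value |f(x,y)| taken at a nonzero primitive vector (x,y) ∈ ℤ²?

translate: b→-3 (≡15 mod 18), so (9,15,8)→(9,-3,2)
flip: (9,-3,2)→(2,3,9)
translate: b→-1 (≡3 mod 4), so (2,3,9)→(2,-1,8)
reduced (well bottom): (2,-1,8) with a≤c, −a<b≤a
well minimum = a = 2

2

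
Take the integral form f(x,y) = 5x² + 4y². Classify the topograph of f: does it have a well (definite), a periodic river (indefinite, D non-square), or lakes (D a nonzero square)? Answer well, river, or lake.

D = b²−4ac = 0² − 4·5·4 = -80
D < 0 ⇒ definite ⇒ every region one sign ⇒ single well

well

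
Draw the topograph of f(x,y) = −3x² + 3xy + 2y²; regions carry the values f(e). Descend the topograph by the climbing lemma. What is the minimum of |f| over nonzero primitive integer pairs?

river: ρ → (2,5,-1)
river: ρ → (-1,5,2)
river: ρ → (2,3,-3)
river: ρ → (-3,3,2)
closes: descent 0, river 4
min |a| on river = 1

1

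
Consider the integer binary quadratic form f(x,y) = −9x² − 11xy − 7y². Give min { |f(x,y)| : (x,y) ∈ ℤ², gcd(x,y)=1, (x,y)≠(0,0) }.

translate: b→-7 (≡11 mod 18), so (9,11,7)→(9,-7,5)
flip: (9,-7,5)→(5,7,9)
translate: b→-3 (≡7 mod 10), so (5,7,9)→(5,-3,7)
reduced (well bottom): (5,-3,7) with a≤c, −a<b≤a
well minimum |f| = |-5| = 5 (negative-definite)

5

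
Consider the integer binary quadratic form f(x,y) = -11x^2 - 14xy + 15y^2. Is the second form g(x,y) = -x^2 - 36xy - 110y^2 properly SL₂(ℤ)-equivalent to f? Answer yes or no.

D₁ = 856, D₂ = 856
river cycle of f (length 26): (15, 14, -11), (-11, 8, 18), (18, 28, -1), (-1, 28, 18), (18, 8, -11), (-11, 14, 15), (15, 16, -10), (-10, 24, 7), (7, 18, -19), (-19, 20, 6), … (16 more)
river cycle of g (length 26): (-1, 28, 18), (18, 8, -11), (-11, 14, 15), (15, 16, -10), (-10, 24, 7), (7, 18, -19), (-19, 20, 6), (6, 28, -3), (-3, 26, 15), (15, 4, -14), … (16 more)
cycles coincide ⇒ equivalent

yes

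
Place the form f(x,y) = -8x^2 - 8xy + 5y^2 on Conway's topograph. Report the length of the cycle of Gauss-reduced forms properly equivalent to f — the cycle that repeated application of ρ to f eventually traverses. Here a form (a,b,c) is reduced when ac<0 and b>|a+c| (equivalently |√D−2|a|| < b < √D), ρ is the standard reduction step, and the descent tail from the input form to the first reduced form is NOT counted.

D = 224, ⌊√D⌋ = 14
descent: ρ → (5,8,-8)  [lands on river]
river: ρ → (-8,8,5)
river: ρ → (5,12,-4)
river: ρ → (-4,12,5)
ρ-cycle length = 4 (tail of 1 descent step not counted)

4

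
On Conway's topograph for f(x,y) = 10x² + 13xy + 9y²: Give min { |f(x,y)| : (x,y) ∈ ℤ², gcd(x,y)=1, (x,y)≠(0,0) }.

translate: b→-7 (≡13 mod 20), so (10,13,9)→(10,-7,6)
flip: (10,-7,6)→(6,7,10)
translate: b→-5 (≡7 mod 12), so (6,7,10)→(6,-5,9)
reduced (well bottom): (6,-5,9) with a≤c, −a<b≤a
well minimum = a = 6

6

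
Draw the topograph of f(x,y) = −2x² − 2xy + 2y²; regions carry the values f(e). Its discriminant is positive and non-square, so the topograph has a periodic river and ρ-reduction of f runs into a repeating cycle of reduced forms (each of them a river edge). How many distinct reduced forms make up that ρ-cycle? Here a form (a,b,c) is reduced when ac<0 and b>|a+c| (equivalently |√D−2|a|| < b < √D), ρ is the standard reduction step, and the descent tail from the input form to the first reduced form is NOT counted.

D = 20, ⌊√D⌋ = 4
descent: ρ → (2,2,-2)  [lands on river]
river: ρ → (-2,2,2)
ρ-cycle length = 2 (tail of 1 descent step not counted)

2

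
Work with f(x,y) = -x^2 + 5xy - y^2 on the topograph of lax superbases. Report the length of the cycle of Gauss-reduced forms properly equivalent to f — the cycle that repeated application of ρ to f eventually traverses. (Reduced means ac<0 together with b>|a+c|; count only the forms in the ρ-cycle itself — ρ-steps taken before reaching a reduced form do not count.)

D = 21, ⌊√D⌋ = 4
descent: ρ → (-1,3,3)  [lands on river]
river: ρ → (3,3,-1)
ρ-cycle length = 2 (tail of 1 descent step not counted)

2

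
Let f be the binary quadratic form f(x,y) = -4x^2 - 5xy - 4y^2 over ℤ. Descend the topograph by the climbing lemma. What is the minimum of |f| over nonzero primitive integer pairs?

translate: b→-3 (≡5 mod 8), so (4,5,4)→(4,-3,3)
flip: (4,-3,3)→(3,3,4)
reduced (well bottom): (3,3,4) with a≤c, −a<b≤a
well minimum |f| = |-3| = 3 (negative-definite)

3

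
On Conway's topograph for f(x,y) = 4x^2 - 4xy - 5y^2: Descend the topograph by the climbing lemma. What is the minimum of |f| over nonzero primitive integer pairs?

descent: ρ → (-5,4,4)  [lands on river]
river: ρ → (4,4,-5)
river: ρ → (-5,6,3)
river: ρ → (3,6,-5)
closes: descent 1, river 4
min |a| on river = 3

3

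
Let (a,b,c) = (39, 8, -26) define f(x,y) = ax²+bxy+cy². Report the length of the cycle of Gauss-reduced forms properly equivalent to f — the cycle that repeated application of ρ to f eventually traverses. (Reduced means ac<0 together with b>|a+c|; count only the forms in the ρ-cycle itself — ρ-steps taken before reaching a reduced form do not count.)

D = 4120, ⌊√D⌋ = 64
descent: ρ → (-26,44,21)  [lands on river]
river: ρ → (21,40,-30)
river: ρ → (-30,20,31)
river: ρ → (31,42,-19)
river: ρ → (-19,34,39)
river: ρ → (39,44,-14)
river: ρ → (-14,40,45)
river: ρ → (45,50,-9)
river: ρ → (-9,58,21)
river: ρ → (21,26,-41)
river: ρ → (-41,56,6)
river: ρ → (6,64,-1)
river: ρ → (-1,64,6)
river: ρ → (6,56,-41)
river: ρ → (-41,26,21)
river: ρ → (21,58,-9)
river: ρ → (-9,50,45)
river: ρ → (45,40,-14)
river: ρ → (-14,44,39)
river: ρ → (39,34,-19)
river: ρ → (-19,42,31)
river: ρ → (31,20,-30)
river: ρ → (-30,40,21)
river: ρ → (21,44,-26)
river: ρ → (-26,60,5)
river: ρ → (5,60,-26)
ρ-cycle length = 26 (tail of 1 descent step not counted)

26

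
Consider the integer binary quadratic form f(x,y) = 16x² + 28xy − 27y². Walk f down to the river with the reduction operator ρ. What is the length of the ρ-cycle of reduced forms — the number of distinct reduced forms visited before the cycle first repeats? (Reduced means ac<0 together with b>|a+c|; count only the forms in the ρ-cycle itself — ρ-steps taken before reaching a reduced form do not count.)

D = 2512, ⌊√D⌋ = 50
river: ρ → (-27,26,17)
river: ρ → (17,42,-11)
river: ρ → (-11,46,9)
river: ρ → (9,44,-16)
river: ρ → (-16,20,33)
river: ρ → (33,46,-3)
river: ρ → (-3,50,1)
river: ρ → (1,50,-3)
river: ρ → (-3,46,33)
river: ρ → (33,20,-16)
river: ρ → (-16,44,9)
river: ρ → (9,46,-11)
river: ρ → (-11,42,17)
river: ρ → (17,26,-27)
river: ρ → (-27,28,16)
river: ρ → (16,36,-19)
river: ρ → (-19,40,12)
river: ρ → (12,32,-31)
river: ρ → (-31,30,13)
river: ρ → (13,48,-4)
river: ρ → (-4,48,13)
river: ρ → (13,30,-31)
river: ρ → (-31,32,12)
river: ρ → (12,40,-19)
river: ρ → (-19,36,16)
river: ρ → (16,28,-27)
ρ-cycle length = 26 (tail of 0 descent steps not counted)

26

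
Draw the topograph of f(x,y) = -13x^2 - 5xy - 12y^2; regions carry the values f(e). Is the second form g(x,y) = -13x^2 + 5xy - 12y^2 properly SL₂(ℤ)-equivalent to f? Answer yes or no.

D₁ = -599, D₂ = -599
f is negative-definite; reduce −f:
−f: flip: (13,5,12)→(12,-5,13)
−f: reduced (well bottom): (12,-5,13) with a≤c, −a<b≤a
flip sign back: reduced form of f is (-12,5,-13)
g is negative-definite; reduce −g:
−g: flip: (13,-5,12)→(12,5,13)
−g: reduced (well bottom): (12,5,13) with a≤c, −a<b≤a
flip sign back: reduced form of g is (-12,-5,-13)
reduced forms (-12, 5, -13) vs (-12, -5, -13) ⇒ inequivalent

no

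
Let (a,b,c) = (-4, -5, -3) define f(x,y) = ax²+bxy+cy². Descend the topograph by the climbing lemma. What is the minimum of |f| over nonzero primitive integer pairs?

translate: b→-3 (≡5 mod 8), so (4,5,3)→(4,-3,2)
flip: (4,-3,2)→(2,3,4)
translate: b→-1 (≡3 mod 4), so (2,3,4)→(2,-1,3)
reduced (well bottom): (2,-1,3) with a≤c, −a<b≤a
well minimum |f| = |-2| = 2 (negative-definite)

2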